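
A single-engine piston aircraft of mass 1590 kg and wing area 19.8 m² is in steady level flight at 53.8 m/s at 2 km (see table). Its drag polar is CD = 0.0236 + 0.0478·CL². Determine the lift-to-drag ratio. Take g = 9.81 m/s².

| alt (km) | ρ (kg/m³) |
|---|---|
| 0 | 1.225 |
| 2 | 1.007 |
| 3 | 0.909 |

At 2 km, from the table: ρ = 1.007 kg/m³.
Weight W = mg = 1590 × 9.81 = 15598 N; in level flight L = W.
Dynamic pressure q = 0.5 × 1.007 × 53.8² = 1457 Pa.
CL = W/(q·S) = 15598 / (1457 × 19.8) = 0.5406.
CD = 0.0236 + 0.0478 × 0.5406² = 0.03757.
L/D = CL/CD = 0.5406 / 0.03757 = 14.4

L/D = 14.4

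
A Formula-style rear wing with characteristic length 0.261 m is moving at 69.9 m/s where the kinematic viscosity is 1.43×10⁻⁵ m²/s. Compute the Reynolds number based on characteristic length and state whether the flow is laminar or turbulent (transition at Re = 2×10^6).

Re = 1.28×10^6 (laminar)

Re = v·c/ν = 69.9 × 0.261 / (1.43×10⁻⁵) = 1.28×10^6
Since 1.28×10^6 < 2×10^6, the flow is laminar.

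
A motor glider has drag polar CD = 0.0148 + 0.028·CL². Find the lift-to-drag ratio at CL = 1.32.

CD = 0.0148 + 0.028 × 1.32² = 0.06359
L/D = CL/CD = 1.32 / 0.06359 = 20.8

L/D = 20.8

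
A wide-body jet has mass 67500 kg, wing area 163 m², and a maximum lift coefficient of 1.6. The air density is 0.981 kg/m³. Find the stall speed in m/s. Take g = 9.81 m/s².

V_stall = 71.9 m/s

At stall, lift equals weight: L = W = m·g = 67500 × 9.81 = 6.622×10^5 N.
From L = ½ρV²S·CL,max = W: V_stall = √(2W/(ρSCL,max)) = √(2·6.622×10^5/(0.981·163·1.6))
V_stall = √5176 = 71.9 m/s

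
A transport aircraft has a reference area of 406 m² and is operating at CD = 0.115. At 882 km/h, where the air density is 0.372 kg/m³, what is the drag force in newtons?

D = 5.21×10^5 N

Convert speed: v = 882 km/h ÷ 3.6 = 245 m/s.
Dynamic pressure q = ½ρv² = ½ × 0.372 × 245² = 11160 Pa.
D = q·S·CD = 11160 × 406 × 0.115 = 5.21×10^5 N ≈ 521 kN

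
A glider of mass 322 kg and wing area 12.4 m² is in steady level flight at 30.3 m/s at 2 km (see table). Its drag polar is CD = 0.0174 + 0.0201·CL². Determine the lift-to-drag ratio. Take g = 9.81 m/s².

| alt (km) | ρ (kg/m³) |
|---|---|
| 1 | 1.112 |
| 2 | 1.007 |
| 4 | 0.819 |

At 2 km, from the table: ρ = 1.007 kg/m³.
Weight W = mg = 322 × 9.81 = 3158.8 N; in level flight L = W.
Dynamic pressure q = 0.5 × 1.007 × 30.3² = 462.3 Pa.
Required CL = L/(qS) = 3158.8/(462.3·12.4) = 0.5511.
CD = 0.0174 + 0.0201 × 0.5511² = 0.0235.
L/D = CL/CD = 0.5511 / 0.0235 = 23.4

L/D = 23.4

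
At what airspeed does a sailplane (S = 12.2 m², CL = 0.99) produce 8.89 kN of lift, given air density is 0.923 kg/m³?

L = ½ρv²S·CL ⇒ v = √(2L/(ρ·S·CL))
v = √(2 × 8890 / (0.923 × 12.2 × 0.99)) = √1595 = 39.9 m/s

v = 39.9 m/s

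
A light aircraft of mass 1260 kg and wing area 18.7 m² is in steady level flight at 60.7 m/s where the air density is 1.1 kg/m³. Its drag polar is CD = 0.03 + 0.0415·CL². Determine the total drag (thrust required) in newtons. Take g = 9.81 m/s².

D = 1300 N

Weight W = mg = 1260 × 9.81 = 12361 N; in level flight L = W.
q = ½ρv² = ½ × 1.1 × 60.7² = 2026 Pa.
CL = W/(q·S) = 12361 / (2026 × 18.7) = 0.3262.
CD = 0.03 + 0.0415 × 0.3262² = 0.03442.
D = q·S·CD = 2026 × 18.7 × 0.03442 = 1304 N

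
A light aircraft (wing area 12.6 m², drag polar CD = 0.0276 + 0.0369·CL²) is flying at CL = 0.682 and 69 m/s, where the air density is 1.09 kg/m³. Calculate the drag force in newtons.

CD = 0.0276 + 0.0369 × 0.682² = 0.04476
D = ½ρv²S·CD = ½ × 1.09 × 69² × 12.6 × 0.04476 = 1460 N

D = 1460 N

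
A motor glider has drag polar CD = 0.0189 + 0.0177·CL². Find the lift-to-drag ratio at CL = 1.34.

L/D = 26.4

CD = 0.0189 + 0.0177 × 1.34² = 0.05068
L/D = CL/CD = 1.34 / 0.05068 = 26.4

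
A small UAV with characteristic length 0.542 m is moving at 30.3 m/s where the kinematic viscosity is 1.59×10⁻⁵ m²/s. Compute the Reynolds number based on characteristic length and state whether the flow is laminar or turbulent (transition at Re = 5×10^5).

Re = 1.03×10^6 (turbulent)

Re = v·c/ν = 30.3 × 0.542 / (1.59×10⁻⁵) = 1.03×10^6
Since 1.03×10^6 > 5×10^5, the flow is turbulent.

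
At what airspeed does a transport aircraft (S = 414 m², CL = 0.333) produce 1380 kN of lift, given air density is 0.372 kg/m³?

v = 232 m/s

L = ½ρv²S·CL ⇒ v = √(2L/(ρ·S·CL))
v = √(2 × 1.38×10^6 / (0.372 × 414 × 0.333)) = √53820 = 232 m/s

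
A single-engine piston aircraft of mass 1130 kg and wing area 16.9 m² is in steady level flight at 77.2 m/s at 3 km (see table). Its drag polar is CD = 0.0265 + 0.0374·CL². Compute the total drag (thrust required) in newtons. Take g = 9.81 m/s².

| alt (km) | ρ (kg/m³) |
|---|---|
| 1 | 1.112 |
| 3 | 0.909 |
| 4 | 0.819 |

D = 1310 N

At 3 km, from the table: ρ = 0.909 kg/m³.
In steady level flight, lift balances weight: W = mg = 1130 × 9.81 = 11085 N.
Dynamic pressure q = 0.5 × 0.909 × 77.2² = 2709 Pa.
CL = 2W/(ρv²S) = 2×11085/(0.909×77.2²×16.9) = 0.2422.
CD = 0.0265 + 0.0374 × 0.2422² = 0.02869.
D = q·S·CD = 2709 × 16.9 × 0.02869 = 1314 N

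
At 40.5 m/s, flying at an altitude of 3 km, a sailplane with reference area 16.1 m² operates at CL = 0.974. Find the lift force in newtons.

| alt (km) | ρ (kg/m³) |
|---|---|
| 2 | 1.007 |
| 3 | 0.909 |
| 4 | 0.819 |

L = 11700 N

At 3 km, from the table: ρ = 0.909 kg/m³.
L = ½ρv²S·CL = ½ × 0.909 × 40.5² × 16.1 × 0.974 = 11700 N ≈ 11.7 kN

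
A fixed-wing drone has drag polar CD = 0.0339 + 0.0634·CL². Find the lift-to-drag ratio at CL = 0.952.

CD = 0.0339 + 0.0634 × 0.952² = 0.09136
L/D = CL/CD = 0.952 / 0.09136 = 10.4

L/D = 10.4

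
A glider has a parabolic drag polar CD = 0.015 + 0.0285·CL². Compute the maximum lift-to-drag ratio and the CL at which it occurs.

For CD = CD0 + K·CL², (L/D)max occurs at CL* = √(CD0/K) and equals 1/(2√(K·CD0)).
(L/D)max = 1/(2√(0.0285 × 0.015)) = 1/(2 × 0.02068) = 24.2
CL* = √(0.015/0.0285) = 0.725

(L/D)max = 24.2, at CL = 0.725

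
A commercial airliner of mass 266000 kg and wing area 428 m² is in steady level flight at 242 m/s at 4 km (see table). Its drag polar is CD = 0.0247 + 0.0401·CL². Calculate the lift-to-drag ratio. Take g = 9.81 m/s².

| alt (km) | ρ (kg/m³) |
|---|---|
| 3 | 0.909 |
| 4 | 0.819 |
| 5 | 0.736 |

At 4 km, from the table: ρ = 0.819 kg/m³.
In steady level flight, lift balances weight: W = mg = 266000 × 9.81 = 2.6095×10^6 N.
Dynamic pressure q = 0.5 × 0.819 × 242² = 23980 Pa.
Required CL = L/(qS) = 2.6095×10^6/(23980·428) = 0.2542.
CD = 0.0247 + 0.0401 × 0.2542² = 0.02729.
L/D = CL/CD = 0.2542 / 0.02729 = 9.32

L/D = 9.32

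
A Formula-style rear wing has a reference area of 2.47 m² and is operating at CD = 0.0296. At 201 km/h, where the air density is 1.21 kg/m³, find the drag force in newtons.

D = 138 N

Convert speed: v = 201 km/h ÷ 3.6 = 55.83 m/s.
Dynamic pressure q = ½ρv² = ½ × 1.21 × 55.83² = 1886 Pa.
D = q·S·CD = 1886 × 2.47 × 0.0296 = 138 N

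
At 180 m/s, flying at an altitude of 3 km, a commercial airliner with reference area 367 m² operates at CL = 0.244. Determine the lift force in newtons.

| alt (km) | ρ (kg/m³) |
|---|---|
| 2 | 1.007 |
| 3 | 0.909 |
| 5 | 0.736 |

At 3 km, from the table: ρ = 0.909 kg/m³.
Dynamic pressure q = ½ρv² = ½ × 0.909 × 180² = 14730 Pa.
L = q·S·CL = 14730 × 367 × 0.244 = 1.32×10^6 N ≈ 1320 kN

L = 1.32×10^6 N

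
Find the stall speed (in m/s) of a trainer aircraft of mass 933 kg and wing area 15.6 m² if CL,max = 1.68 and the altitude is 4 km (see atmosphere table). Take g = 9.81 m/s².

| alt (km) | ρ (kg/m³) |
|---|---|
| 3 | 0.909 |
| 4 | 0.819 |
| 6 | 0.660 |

At 4 km, from the table: ρ = 0.819 kg/m³.
Stall occurs when L = W at CL,max. W = mg = 933 × 9.81 = 9153 N.
From L = ½ρV²S·CL,max = W: V_stall = √(2W/(ρSCL,max)) = √(2·9153/(0.819·15.6·1.68))
V_stall = √852.8 = 29.2 m/s

V_stall = 29.2 m/s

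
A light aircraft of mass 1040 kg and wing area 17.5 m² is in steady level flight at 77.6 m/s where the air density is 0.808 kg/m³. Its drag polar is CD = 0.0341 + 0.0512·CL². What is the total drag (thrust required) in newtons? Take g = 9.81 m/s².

D = 1580 N

Level flight ⇒ L = W = m·g = 1040 × 9.81 = 10202 N.
Dynamic pressure q = 0.5 × 0.808 × 77.6² = 2433 Pa.
Required CL = L/(qS) = 10202/(2433·17.5) = 0.2396.
CD = 0.0341 + 0.0512 × 0.2396² = 0.03704.
D = q·S·CD = 2433 × 17.5 × 0.03704 = 1577 N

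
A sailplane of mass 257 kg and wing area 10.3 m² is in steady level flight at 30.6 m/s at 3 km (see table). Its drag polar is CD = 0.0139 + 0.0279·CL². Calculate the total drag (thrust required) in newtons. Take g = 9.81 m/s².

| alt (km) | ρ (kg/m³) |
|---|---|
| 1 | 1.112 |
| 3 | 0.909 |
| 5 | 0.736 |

D = 101 N

At 3 km, from the table: ρ = 0.909 kg/m³.
Weight W = mg = 257 × 9.81 = 2521.2 N; in level flight L = W.
Dynamic pressure q = 0.5 × 0.909 × 30.6² = 425.6 Pa.
CL = 2W/(ρv²S) = 2×2521.2/(0.909×30.6²×10.3) = 0.5752.
CD = 0.0139 + 0.0279 × 0.5752² = 0.02313.
D = q·S·CD = 425.6 × 10.3 × 0.02313 = 101.4 N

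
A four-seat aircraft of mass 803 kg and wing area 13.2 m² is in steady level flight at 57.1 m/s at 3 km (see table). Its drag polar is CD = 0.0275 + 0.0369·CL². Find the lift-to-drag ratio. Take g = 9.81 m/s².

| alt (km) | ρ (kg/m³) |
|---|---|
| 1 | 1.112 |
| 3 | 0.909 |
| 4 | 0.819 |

At 3 km, from the table: ρ = 0.909 kg/m³.
Weight W = mg = 803 × 9.81 = 7877.4 N; in level flight L = W.
q = ½ρv² = ½ × 0.909 × 57.1² = 1482 Pa.
CL = 2W/(ρv²S) = 2×7877.4/(0.909×57.1²×13.2) = 0.4027.
CD = 0.0275 + 0.0369 × 0.4027² = 0.03348.
L/D = CL/CD = 0.4027 / 0.03348 = 12

L/D = 12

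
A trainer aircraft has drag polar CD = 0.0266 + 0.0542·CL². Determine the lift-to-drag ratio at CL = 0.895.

L/D = 12.8

CD = 0.0266 + 0.0542 × 0.895² = 0.07002
L/D = CL/CD = 0.895 / 0.07002 = 12.8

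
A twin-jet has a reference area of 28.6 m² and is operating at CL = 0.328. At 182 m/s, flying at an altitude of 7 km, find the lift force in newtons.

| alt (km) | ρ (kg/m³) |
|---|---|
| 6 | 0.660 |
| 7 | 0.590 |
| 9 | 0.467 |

At 7 km, from the table: ρ = 0.590 kg/m³.
Dynamic pressure q = ½ρv² = ½ × 0.59 × 182² = 9772 Pa.
L = q·S·CL = 9772 × 28.6 × 0.328 = 91700 N ≈ 91.7 kN

L = 91700 N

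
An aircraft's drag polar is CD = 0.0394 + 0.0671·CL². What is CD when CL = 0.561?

CD = 0.0394 + 0.0671 × 0.561² = 0.0394 + 0.02112 = 0.0605

CD = 0.0605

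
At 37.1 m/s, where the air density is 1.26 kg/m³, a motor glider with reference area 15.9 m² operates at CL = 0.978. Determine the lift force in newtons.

Dynamic pressure q = ½ρv² = ½ × 1.26 × 37.1² = 867.1 Pa.
L = q·S·CL = 867.1 × 15.9 × 0.978 = 13500 N ≈ 13.5 kN

L = 13500 N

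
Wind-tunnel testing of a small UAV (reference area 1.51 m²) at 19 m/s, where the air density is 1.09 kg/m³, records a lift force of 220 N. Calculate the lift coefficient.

CL = 0.741

From L = ½ρv²S·CL, rearranging gives CL = 2L/(ρv²S).
CL = 2 × 220 / (1.09 × 19² × 1.51) = 0.741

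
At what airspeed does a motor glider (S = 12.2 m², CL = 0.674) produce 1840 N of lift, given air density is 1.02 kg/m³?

v = 20.9 m/s

L = ½ρv²S·CL ⇒ v = √(2L/(ρ·S·CL))
v = √(2 × 1840 / (1.02 × 12.2 × 0.674)) = √438.8 = 20.9 m/s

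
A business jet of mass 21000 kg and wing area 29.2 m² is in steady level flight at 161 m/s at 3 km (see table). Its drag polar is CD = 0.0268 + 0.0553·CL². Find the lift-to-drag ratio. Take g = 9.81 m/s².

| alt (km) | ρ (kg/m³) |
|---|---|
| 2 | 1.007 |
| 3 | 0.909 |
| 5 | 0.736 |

At 3 km, from the table: ρ = 0.909 kg/m³.
Weight W = mg = 21000 × 9.81 = 2.0601×10^5 N; in level flight L = W.
q = ½ρv² = ½ × 0.909 × 161² = 11780 Pa.
CL = 2W/(ρv²S) = 2×2.0601×10^5/(0.909×161²×29.2) = 0.5989.
CD = 0.0268 + 0.0553 × 0.5989² = 0.04663.
L/D = CL/CD = 0.5989 / 0.04663 = 12.8

L/D = 12.8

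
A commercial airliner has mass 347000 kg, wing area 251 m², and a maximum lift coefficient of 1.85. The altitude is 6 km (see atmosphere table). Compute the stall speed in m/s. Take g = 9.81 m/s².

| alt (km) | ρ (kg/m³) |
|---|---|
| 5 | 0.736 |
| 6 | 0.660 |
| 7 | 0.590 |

V_stall = 149 m/s

At 6 km, from the table: ρ = 0.660 kg/m³.
Stall occurs when L = W at CL,max. W = mg = 347000 × 9.81 = 3.404×10^6 N.
From L = ½ρV²S·CL,max = W: V_stall = √(2W/(ρSCL,max)) = √(2·3.404×10^6/(0.66·251·1.85))
V_stall = √22210 = 149 m/s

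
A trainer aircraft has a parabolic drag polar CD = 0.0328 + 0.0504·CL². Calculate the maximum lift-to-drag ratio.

(L/D)max = 12.3

For CD = CD0 + K·CL², (L/D)max occurs at CL* = √(CD0/K) and equals 1/(2√(K·CD0)).
(L/D)max = 1/(2√(0.0504 × 0.0328)) = 1/(2 × 0.04066) = 12.3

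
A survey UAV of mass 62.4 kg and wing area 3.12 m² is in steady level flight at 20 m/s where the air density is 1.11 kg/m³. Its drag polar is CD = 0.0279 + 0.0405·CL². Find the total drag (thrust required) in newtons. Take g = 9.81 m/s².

D = 41.2 N

In steady level flight, lift balances weight: W = mg = 62.4 × 9.81 = 612.14 N.
q = ½ρv² = ½ × 1.11 × 20² = 222 Pa.
CL = 2W/(ρv²S) = 2×612.14/(1.11×20²×3.12) = 0.8838.
CD = 0.0279 + 0.0405 × 0.8838² = 0.05953.
D = q·S·CD = 222 × 3.12 × 0.05953 = 41.24 N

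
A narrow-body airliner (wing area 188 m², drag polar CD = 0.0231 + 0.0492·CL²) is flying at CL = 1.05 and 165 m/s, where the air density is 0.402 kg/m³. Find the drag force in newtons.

D = 79600 N

CD = 0.0231 + 0.0492 × 1.05² = 0.07734
D = ½ρv²S·CD = ½ × 0.402 × 165² × 188 × 0.07734 = 79600 N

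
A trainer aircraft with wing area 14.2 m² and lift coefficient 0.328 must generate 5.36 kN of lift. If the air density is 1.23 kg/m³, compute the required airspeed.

v = 43.3 m/s

L = ½ρv²S·CL ⇒ v = √(2L/(ρ·S·CL))
v = √(2 × 5360 / (1.23 × 14.2 × 0.328)) = √1871 = 43.3 m/s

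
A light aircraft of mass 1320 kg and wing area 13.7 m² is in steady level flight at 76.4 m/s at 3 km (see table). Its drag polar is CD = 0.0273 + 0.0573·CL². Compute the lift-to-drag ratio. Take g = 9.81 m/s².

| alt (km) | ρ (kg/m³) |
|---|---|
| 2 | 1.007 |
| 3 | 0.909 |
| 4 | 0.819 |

L/D = 10.3

At 3 km, from the table: ρ = 0.909 kg/m³.
Weight W = mg = 1320 × 9.81 = 12949 N; in level flight L = W.
Dynamic pressure q = 0.5 × 0.909 × 76.4² = 2653 Pa.
CL = 2W/(ρv²S) = 2×12949/(0.909×76.4²×13.7) = 0.3563.
CD = 0.0273 + 0.0573 × 0.3563² = 0.03457.
L/D = CL/CD = 0.3563 / 0.03457 = 10.3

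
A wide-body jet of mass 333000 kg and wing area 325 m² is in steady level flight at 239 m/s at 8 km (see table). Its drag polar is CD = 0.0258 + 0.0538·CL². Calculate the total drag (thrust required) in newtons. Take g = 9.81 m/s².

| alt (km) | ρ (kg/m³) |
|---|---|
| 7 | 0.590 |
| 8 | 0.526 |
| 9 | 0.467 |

At 8 km, from the table: ρ = 0.526 kg/m³.
In steady level flight, lift balances weight: W = mg = 333000 × 9.81 = 3.2667×10^6 N.
q = ½ρv² = ½ × 0.526 × 239² = 15020 Pa.
CL = W/(q·S) = 3.2667×10^6 / (15020 × 325) = 0.6691.
CD = 0.0258 + 0.0538 × 0.6691² = 0.04988.
D = q·S·CD = 15020 × 325 × 0.04988 = 2.436×10^5 N

D = 2.44×10^5 N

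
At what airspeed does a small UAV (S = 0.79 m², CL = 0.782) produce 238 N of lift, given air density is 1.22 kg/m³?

L = ½ρv²S·CL ⇒ v = √(2L/(ρ·S·CL))
v = √(2 × 238 / (1.22 × 0.79 × 0.782)) = √631.6 = 25.1 m/s

v = 25.1 m/s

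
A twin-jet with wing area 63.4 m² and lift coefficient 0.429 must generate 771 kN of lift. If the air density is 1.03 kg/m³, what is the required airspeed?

L = ½ρv²S·CL ⇒ v = √(2L/(ρ·S·CL))
v = √(2 × 7.71×10^5 / (1.03 × 63.4 × 0.429)) = √55040 = 235 m/s

v = 235 m/s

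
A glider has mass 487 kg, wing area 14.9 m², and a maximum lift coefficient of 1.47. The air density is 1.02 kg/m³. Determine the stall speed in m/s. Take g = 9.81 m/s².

At stall, lift equals weight: L = W = m·g = 487 × 9.81 = 4777 N.
V_stall = √(2W/(ρ·S·CL,max)) = √(2 × 4777 / (1.02 × 14.9 × 1.47))
V_stall = √427.7 = 20.7 m/s

V_stall = 20.7 m/s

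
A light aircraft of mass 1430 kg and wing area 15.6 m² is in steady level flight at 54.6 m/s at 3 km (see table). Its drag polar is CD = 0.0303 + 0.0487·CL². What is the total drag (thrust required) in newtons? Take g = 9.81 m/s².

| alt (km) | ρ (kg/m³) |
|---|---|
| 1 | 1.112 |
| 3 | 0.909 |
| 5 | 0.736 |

D = 1090 N

At 3 km, from the table: ρ = 0.909 kg/m³.
Weight W = mg = 1430 × 9.81 = 14028 N; in level flight L = W.
Dynamic pressure q = 0.5 × 0.909 × 54.6² = 1355 Pa.
Required CL = L/(qS) = 14028/(1355·15.6) = 0.6637.
CD = 0.0303 + 0.0487 × 0.6637² = 0.05175.
D = q·S·CD = 1355 × 15.6 × 0.05175 = 1094 N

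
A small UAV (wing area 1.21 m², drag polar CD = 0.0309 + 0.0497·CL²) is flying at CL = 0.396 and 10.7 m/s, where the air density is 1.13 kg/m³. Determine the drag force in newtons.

CD = 0.0309 + 0.0497 × 0.396² = 0.03869
D = ½ρv²S·CD = ½ × 1.13 × 10.7² × 1.21 × 0.03869 = 3.03 N

D = 3.03 N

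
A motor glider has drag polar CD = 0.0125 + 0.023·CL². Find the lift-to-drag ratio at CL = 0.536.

L/D = 28.1

CD = 0.0125 + 0.023 × 0.536² = 0.01911
L/D = CL/CD = 0.536 / 0.01911 = 28.1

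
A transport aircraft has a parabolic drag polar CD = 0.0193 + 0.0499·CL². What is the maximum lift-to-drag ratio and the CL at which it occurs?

For CD = CD0 + K·CL², (L/D)max occurs at CL* = √(CD0/K) and equals 1/(2√(K·CD0)).
(L/D)max = 1/(2√(0.0499 × 0.0193)) = 1/(2 × 0.03103) = 16.1
CL* = √(0.0193/0.0499) = 0.622

(L/D)max = 16.1, at CL = 0.622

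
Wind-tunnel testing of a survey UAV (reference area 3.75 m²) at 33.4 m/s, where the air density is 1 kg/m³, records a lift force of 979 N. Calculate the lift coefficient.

From L = ½ρv²S·CL, rearranging gives CL = 2L/(ρv²S).
CL = 2 × 979 / (1 × 33.4² × 3.75) = 0.468

CL = 0.468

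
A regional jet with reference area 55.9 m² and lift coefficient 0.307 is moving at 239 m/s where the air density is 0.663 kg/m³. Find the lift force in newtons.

L = 3.25×10^5 N

L = ½ρv²S·CL = ½ × 0.663 × 239² × 55.9 × 0.307 = 3.25×10^5 N ≈ 325 kN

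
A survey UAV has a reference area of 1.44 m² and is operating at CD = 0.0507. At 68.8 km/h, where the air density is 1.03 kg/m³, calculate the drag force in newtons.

Convert speed: v = 68.8 km/h ÷ 3.6 = 19.11 m/s.
Dynamic pressure q = ½ρv² = ½ × 1.03 × 19.11² = 188.1 Pa.
D = q·S·CD = 188.1 × 1.44 × 0.0507 = 13.7 N

D = 13.7 N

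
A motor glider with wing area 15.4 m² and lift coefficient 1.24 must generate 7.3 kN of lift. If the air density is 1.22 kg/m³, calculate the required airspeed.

v = 25 m/s

L = ½ρv²S·CL ⇒ v = √(2L/(ρ·S·CL))
v = √(2 × 7300 / (1.22 × 15.4 × 1.24)) = √626.7 = 25 m/s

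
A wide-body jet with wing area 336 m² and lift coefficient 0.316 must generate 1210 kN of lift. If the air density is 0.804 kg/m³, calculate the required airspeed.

L = ½ρv²S·CL ⇒ v = √(2L/(ρ·S·CL))
v = √(2 × 1.21×10^6 / (0.804 × 336 × 0.316)) = √28350 = 168 m/s

v = 168 m/s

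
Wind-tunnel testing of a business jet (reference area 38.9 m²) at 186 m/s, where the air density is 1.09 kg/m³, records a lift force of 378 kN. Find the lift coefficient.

CL = 0.515

From L = ½ρv²S·CL, rearranging gives CL = 2L/(ρv²S).
CL = 2 × 3.78×10^5 / (1.09 × 186² × 38.9) = 0.515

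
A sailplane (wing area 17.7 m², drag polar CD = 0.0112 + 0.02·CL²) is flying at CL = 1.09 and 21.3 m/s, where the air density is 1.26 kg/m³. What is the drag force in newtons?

CD = 0.0112 + 0.02 × 1.09² = 0.03496
D = ½ρv²S·CD = ½ × 1.26 × 21.3² × 17.7 × 0.03496 = 177 N

D = 177 N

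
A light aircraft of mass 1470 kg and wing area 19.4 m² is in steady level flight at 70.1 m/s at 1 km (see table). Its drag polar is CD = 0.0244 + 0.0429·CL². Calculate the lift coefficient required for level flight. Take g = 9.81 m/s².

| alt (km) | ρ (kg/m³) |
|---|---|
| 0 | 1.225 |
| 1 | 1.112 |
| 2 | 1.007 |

At 1 km, from the table: ρ = 1.112 kg/m³.
Level flight ⇒ L = W = m·g = 1470 × 9.81 = 14421 N.
Dynamic pressure q = 0.5 × 1.112 × 70.1² = 2732 Pa.
Required CL = L/(qS) = 14421/(2732·19.4) = 0.2721.

CL = 0.272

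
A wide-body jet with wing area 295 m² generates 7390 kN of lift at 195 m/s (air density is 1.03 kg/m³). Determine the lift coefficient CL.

From L = ½ρv²S·CL, rearranging gives CL = 2L/(ρv²S).
CL = 2 × 7.39×10^6 / (1.03 × 195² × 295) = 1.28

CL = 1.28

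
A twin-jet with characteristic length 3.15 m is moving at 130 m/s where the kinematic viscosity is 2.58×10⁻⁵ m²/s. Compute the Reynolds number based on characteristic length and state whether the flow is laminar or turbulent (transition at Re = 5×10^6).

Re = 1.59×10^7 (turbulent)

Re = v·c/ν = 130 × 3.15 / (2.58×10⁻⁵) = 1.59×10^7
Since 1.59×10^7 > 5×10^6, the flow is turbulent.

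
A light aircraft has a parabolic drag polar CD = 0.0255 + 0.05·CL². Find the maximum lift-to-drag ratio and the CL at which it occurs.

(L/D)max = 14, at CL = 0.714

For CD = CD0 + K·CL², (L/D)max occurs at CL* = √(CD0/K) and equals 1/(2√(K·CD0)).
(L/D)max = 1/(2√(0.05 × 0.0255)) = 1/(2 × 0.03571) = 14
CL* = √(0.0255/0.05) = 0.714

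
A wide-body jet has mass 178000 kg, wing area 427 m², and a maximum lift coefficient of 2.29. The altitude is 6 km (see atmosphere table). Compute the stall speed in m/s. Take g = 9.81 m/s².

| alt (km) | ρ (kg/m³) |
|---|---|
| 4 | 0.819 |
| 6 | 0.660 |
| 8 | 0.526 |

V_stall = 73.6 m/s

At 6 km, from the table: ρ = 0.660 kg/m³.
Stall occurs when L = W at CL,max. W = mg = 178000 × 9.81 = 1.746×10^6 N.
V_stall = √(2W/(ρ·S·CL,max)) = √(2 × 1.746×10^6 / (0.66 × 427 × 2.29))
V_stall = √5411 = 73.6 m/s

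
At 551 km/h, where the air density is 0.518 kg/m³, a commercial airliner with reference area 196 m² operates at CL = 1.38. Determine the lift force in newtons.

L = 1.64×10^6 N

Convert speed: v = 551 km/h ÷ 3.6 = 153.1 m/s.
L = ½ρv²S·CL = ½ × 0.518 × 153.1² × 196 × 1.38 = 1.64×10^6 N ≈ 1640 kN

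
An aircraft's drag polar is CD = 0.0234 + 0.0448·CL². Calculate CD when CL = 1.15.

CD = 0.0826

CD = 0.0234 + 0.0448 × 1.15² = 0.0234 + 0.05925 = 0.0826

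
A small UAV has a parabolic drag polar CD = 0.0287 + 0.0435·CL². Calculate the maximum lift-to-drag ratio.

For CD = CD0 + K·CL², (L/D)max occurs at CL* = √(CD0/K) and equals 1/(2√(K·CD0)).
(L/D)max = 1/(2√(0.0435 × 0.0287)) = 1/(2 × 0.03533) = 14.2

(L/D)max = 14.2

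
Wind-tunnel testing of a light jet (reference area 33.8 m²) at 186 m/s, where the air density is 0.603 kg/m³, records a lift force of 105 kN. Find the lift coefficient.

CL = 0.298

From L = ½ρv²S·CL, rearranging gives CL = 2L/(ρv²S).
CL = 2 × 1.05×10^5 / (0.603 × 186² × 33.8) = 0.298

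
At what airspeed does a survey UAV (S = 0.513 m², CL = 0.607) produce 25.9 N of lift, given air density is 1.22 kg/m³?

L = ½ρv²S·CL ⇒ v = √(2L/(ρ·S·CL))
v = √(2 × 25.9 / (1.22 × 0.513 × 0.607)) = √136.4 = 11.7 m/s

v = 11.7 m/s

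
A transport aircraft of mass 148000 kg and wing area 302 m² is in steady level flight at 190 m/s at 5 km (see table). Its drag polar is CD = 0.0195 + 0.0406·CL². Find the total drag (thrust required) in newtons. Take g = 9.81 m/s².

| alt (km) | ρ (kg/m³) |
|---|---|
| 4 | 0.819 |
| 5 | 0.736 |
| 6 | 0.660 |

D = 99600 N

At 5 km, from the table: ρ = 0.736 kg/m³.
Weight W = mg = 148000 × 9.81 = 1.4519×10^6 N; in level flight L = W.
Dynamic pressure q = 0.5 × 0.736 × 190² = 13280 Pa.
CL = W/(q·S) = 1.4519×10^6 / (13280 × 302) = 0.3619.
CD = 0.0195 + 0.0406 × 0.3619² = 0.02482.
D = q·S·CD = 13280 × 302 × 0.02482 = 99570 N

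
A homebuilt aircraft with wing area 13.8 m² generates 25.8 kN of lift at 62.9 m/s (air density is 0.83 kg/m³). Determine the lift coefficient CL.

From L = ½ρv²S·CL, rearranging gives CL = 2L/(ρv²S).
CL = 2 × 25800 / (0.83 × 62.9² × 13.8) = 1.14

CL = 1.14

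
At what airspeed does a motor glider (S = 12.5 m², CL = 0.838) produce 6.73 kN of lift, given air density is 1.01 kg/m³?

L = ½ρv²S·CL ⇒ v = √(2L/(ρ·S·CL))
v = √(2 × 6730 / (1.01 × 12.5 × 0.838)) = √1272 = 35.7 m/s

v = 35.7 m/s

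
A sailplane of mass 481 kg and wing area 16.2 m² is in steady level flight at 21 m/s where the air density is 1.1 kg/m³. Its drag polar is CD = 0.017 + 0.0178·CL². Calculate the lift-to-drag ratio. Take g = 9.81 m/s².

In steady level flight, lift balances weight: W = mg = 481 × 9.81 = 4718.6 N.
q = ½ρv² = ½ × 1.1 × 21² = 242.6 Pa.
Required CL = L/(qS) = 4718.6/(242.6·16.2) = 1.201.
CD = 0.017 + 0.0178 × 1.201² = 0.04267.
L/D = CL/CD = 1.201 / 0.04267 = 28.1

L/D = 28.1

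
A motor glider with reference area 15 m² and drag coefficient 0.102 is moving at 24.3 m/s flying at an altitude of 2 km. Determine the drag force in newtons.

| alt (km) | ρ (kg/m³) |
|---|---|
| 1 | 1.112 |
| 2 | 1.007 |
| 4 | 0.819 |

At 2 km, from the table: ρ = 1.007 kg/m³.
D = ½ρv²S·CD = ½ × 1.007 × 24.3² × 15 × 0.102 = 455 N

D = 455 N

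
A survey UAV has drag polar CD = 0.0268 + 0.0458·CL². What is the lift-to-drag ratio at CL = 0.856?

L/D = 14.2

CD = 0.0268 + 0.0458 × 0.856² = 0.06036
L/D = CL/CD = 0.856 / 0.06036 = 14.2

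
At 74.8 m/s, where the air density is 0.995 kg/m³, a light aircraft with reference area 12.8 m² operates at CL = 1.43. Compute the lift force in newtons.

L = 50900 N

L = ½ρv²S·CL = ½ × 0.995 × 74.8² × 12.8 × 1.43 = 50900 N ≈ 50.9 kN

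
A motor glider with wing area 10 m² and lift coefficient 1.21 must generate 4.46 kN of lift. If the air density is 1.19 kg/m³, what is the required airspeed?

L = ½ρv²S·CL ⇒ v = √(2L/(ρ·S·CL))
v = √(2 × 4460 / (1.19 × 10 × 1.21)) = √619.5 = 24.9 m/s

v = 24.9 m/s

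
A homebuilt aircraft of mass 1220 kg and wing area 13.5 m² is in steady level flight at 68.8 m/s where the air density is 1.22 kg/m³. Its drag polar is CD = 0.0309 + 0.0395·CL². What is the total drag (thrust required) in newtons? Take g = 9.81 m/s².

D = 1350 N

Weight W = mg = 1220 × 9.81 = 11968 N; in level flight L = W.
Dynamic pressure q = 0.5 × 1.22 × 68.8² = 2887 Pa.
CL = W/(q·S) = 11968 / (2887 × 13.5) = 0.307.
CD = 0.0309 + 0.0395 × 0.307² = 0.03462.
D = q·S·CD = 2887 × 13.5 × 0.03462 = 1350 N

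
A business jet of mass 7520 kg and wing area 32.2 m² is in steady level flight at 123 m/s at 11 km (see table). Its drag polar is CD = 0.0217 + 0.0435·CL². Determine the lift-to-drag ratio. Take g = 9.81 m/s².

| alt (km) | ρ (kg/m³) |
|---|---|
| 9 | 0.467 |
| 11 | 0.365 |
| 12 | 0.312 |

L/D = 16.1

At 11 km, from the table: ρ = 0.365 kg/m³.
Weight W = mg = 7520 × 9.81 = 73771 N; in level flight L = W.
q = ½ρv² = ½ × 0.365 × 123² = 2761 Pa.
CL = 2W/(ρv²S) = 2×73771/(0.365×123²×32.2) = 0.8298.
CD = 0.0217 + 0.0435 × 0.8298² = 0.05165.
L/D = CL/CD = 0.8298 / 0.05165 = 16.1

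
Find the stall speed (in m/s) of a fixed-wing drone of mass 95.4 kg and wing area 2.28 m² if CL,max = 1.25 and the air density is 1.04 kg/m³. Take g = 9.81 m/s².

V_stall = 25.1 m/s

At stall, lift equals weight: L = W = m·g = 95.4 × 9.81 = 935.9 N.
V_stall = √(2W/(ρ·S·CL,max)) = √(2 × 935.9 / (1.04 × 2.28 × 1.25))
V_stall = √631.5 = 25.1 m/s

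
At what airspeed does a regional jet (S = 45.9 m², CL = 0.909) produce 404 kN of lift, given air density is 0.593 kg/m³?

L = ½ρv²S·CL ⇒ v = √(2L/(ρ·S·CL))
v = √(2 × 4.04×10^5 / (0.593 × 45.9 × 0.909)) = √32660 = 181 m/s

v = 181 m/s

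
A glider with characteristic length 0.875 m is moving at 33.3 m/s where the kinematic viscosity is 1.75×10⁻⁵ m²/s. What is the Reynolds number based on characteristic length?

Re = 1.66×10^6

Re = v·c/ν = 33.3 × 0.875 / (1.75×10⁻⁵) = 1.66×10^6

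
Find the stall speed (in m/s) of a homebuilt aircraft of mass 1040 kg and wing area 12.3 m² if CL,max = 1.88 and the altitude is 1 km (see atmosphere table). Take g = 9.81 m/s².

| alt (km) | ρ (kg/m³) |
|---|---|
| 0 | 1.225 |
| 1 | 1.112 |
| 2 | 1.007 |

V_stall = 28.2 m/s

At 1 km, from the table: ρ = 1.112 kg/m³.
Stall occurs when L = W at CL,max. W = mg = 1040 × 9.81 = 10200 N.
From L = ½ρV²S·CL,max = W: V_stall = √(2W/(ρSCL,max)) = √(2·10200/(1.112·12.3·1.88))
V_stall = √793.5 = 28.2 m/s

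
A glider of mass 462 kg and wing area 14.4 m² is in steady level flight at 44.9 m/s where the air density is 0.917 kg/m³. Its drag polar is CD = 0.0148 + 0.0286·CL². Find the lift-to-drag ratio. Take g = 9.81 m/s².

L/D = 18.8

Weight W = mg = 462 × 9.81 = 4532.2 N; in level flight L = W.
Dynamic pressure q = 0.5 × 0.917 × 44.9² = 924.3 Pa.
CL = 2W/(ρv²S) = 2×4532.2/(0.917×44.9²×14.4) = 0.3405.
CD = 0.0148 + 0.0286 × 0.3405² = 0.01812.
L/D = CL/CD = 0.3405 / 0.01812 = 18.8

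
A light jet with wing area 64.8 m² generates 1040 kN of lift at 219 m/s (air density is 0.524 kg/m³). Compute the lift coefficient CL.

CL = 1.28

From L = ½ρv²S·CL, rearranging gives CL = 2L/(ρv²S).
CL = 2 × 1.04×10^6 / (0.524 × 219² × 64.8) = 1.28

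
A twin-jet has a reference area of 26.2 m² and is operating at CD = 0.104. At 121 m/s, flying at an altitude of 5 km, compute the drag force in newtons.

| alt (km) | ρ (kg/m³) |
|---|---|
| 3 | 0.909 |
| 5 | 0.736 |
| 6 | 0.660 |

D = 14700 N

At 5 km, from the table: ρ = 0.736 kg/m³.
D = ½ρv²S·CD = ½ × 0.736 × 121² × 26.2 × 0.104 = 14700 N ≈ 14.7 kN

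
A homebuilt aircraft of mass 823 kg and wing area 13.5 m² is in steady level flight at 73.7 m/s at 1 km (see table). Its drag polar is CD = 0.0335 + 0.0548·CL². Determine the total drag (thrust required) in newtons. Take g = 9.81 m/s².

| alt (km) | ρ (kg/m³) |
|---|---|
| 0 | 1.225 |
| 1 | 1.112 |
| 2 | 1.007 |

D = 1450 N

At 1 km, from the table: ρ = 1.112 kg/m³.
Weight W = mg = 823 × 9.81 = 8073.6 N; in level flight L = W.
q = ½ρv² = ½ × 1.112 × 73.7² = 3020 Pa.
CL = W/(q·S) = 8073.6 / (3020 × 13.5) = 0.198.
CD = 0.0335 + 0.0548 × 0.198² = 0.03565.
D = q·S·CD = 3020 × 13.5 × 0.03565 = 1453 N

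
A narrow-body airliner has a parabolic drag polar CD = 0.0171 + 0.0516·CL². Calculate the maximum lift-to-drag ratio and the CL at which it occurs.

(L/D)max = 16.8, at CL = 0.576

For CD = CD0 + K·CL², (L/D)max occurs at CL* = √(CD0/K) and equals 1/(2√(K·CD0)).
(L/D)max = 1/(2√(0.0516 × 0.0171)) = 1/(2 × 0.0297) = 16.8
CL* = √(0.0171/0.0516) = 0.576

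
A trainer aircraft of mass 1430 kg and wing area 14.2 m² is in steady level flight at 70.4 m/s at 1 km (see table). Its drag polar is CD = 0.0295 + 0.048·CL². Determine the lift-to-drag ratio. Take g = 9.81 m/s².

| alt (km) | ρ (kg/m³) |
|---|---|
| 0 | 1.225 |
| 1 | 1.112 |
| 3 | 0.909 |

At 1 km, from the table: ρ = 1.112 kg/m³.
In steady level flight, lift balances weight: W = mg = 1430 × 9.81 = 14028 N.
q = ½ρv² = ½ × 1.112 × 70.4² = 2756 Pa.
Required CL = L/(qS) = 14028/(2756·14.2) = 0.3585.
CD = 0.0295 + 0.048 × 0.3585² = 0.03567.
L/D = CL/CD = 0.3585 / 0.03567 = 10.1

L/D = 10.1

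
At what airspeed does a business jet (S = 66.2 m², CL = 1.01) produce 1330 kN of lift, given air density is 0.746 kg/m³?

L = ½ρv²S·CL ⇒ v = √(2L/(ρ·S·CL))
v = √(2 × 1.33×10^6 / (0.746 × 66.2 × 1.01)) = √53330 = 231 m/s

v = 231 m/s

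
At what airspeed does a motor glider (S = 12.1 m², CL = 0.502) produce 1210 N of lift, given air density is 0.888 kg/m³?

L = ½ρv²S·CL ⇒ v = √(2L/(ρ·S·CL))
v = √(2 × 1210 / (0.888 × 12.1 × 0.502)) = √448.7 = 21.2 m/s

v = 21.2 m/s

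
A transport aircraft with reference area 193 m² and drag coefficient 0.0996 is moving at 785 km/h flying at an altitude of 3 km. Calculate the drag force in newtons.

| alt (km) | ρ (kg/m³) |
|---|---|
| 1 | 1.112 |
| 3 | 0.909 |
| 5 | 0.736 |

D = 4.15×10^5 N

At 3 km, from the table: ρ = 0.909 kg/m³.
Convert speed: v = 785 km/h ÷ 3.6 = 218.1 m/s.
Dynamic pressure q = ½ρv² = ½ × 0.909 × 218.1² = 21610 Pa.
D = q·S·CD = 21610 × 193 × 0.0996 = 4.15×10^5 N ≈ 415 kN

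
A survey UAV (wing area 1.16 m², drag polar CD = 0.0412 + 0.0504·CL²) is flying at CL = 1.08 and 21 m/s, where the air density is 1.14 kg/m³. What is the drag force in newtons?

CD = 0.0412 + 0.0504 × 1.08² = 0.09999
D = ½ρv²S·CD = ½ × 1.14 × 21² × 1.16 × 0.09999 = 29.2 N

D = 29.2 N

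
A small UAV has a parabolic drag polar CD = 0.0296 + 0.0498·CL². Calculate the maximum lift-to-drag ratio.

For CD = CD0 + K·CL², (L/D)max occurs at CL* = √(CD0/K) and equals 1/(2√(K·CD0)).
(L/D)max = 1/(2√(0.0498 × 0.0296)) = 1/(2 × 0.03839) = 13

(L/D)max = 13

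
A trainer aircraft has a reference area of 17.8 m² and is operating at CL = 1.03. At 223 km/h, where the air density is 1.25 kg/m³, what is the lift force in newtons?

Convert speed: v = 223 km/h ÷ 3.6 = 61.94 m/s.
L = ½ρv²S·CL = ½ × 1.25 × 61.94² × 17.8 × 1.03 = 44000 N ≈ 44 kN

L = 44000 N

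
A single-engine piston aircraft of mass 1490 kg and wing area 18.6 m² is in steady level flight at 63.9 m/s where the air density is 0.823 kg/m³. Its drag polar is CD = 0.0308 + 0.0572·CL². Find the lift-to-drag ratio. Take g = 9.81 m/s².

L/D = 10.8

Weight W = mg = 1490 × 9.81 = 14617 N; in level flight L = W.
q = ½ρv² = ½ × 0.823 × 63.9² = 1680 Pa.
Required CL = L/(qS) = 14617/(1680·18.6) = 0.4677.
CD = 0.0308 + 0.0572 × 0.4677² = 0.04331.
L/D = CL/CD = 0.4677 / 0.04331 = 10.8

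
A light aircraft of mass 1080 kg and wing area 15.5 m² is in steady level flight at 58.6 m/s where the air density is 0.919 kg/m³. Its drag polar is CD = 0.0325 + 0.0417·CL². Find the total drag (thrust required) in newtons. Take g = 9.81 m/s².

D = 986 N

In steady level flight, lift balances weight: W = mg = 1080 × 9.81 = 10595 N.
q = ½ρv² = ½ × 0.919 × 58.6² = 1578 Pa.
Required CL = L/(qS) = 10595/(1578·15.5) = 0.4332.
CD = 0.0325 + 0.0417 × 0.4332² = 0.04033.
D = q·S·CD = 1578 × 15.5 × 0.04033 = 986.3 N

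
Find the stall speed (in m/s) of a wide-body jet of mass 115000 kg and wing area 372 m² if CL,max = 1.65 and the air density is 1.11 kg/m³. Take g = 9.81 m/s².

V_stall = 57.5 m/s

Stall occurs when L = W at CL,max. W = mg = 115000 × 9.81 = 1.128×10^6 N.
V_stall = √(2W/(ρ·S·CL,max)) = √(2 × 1.128×10^6 / (1.11 × 372 × 1.65))
V_stall = √3312 = 57.5 m/s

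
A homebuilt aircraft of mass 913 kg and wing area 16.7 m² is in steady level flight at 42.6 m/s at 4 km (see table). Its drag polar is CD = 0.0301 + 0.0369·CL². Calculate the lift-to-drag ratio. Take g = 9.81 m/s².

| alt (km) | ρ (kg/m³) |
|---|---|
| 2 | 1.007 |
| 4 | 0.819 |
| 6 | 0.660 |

At 4 km, from the table: ρ = 0.819 kg/m³.
Weight W = mg = 913 × 9.81 = 8956.5 N; in level flight L = W.
q = ½ρv² = ½ × 0.819 × 42.6² = 743.1 Pa.
CL = 2W/(ρv²S) = 2×8956.5/(0.819×42.6²×16.7) = 0.7217.
CD = 0.0301 + 0.0369 × 0.7217² = 0.04932.
L/D = CL/CD = 0.7217 / 0.04932 = 14.6

L/D = 14.6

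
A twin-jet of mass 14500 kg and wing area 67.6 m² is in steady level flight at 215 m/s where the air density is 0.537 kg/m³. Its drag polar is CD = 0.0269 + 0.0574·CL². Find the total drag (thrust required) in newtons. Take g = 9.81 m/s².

Level flight ⇒ L = W = m·g = 14500 × 9.81 = 1.4224×10^5 N.
q = ½ρv² = ½ × 0.537 × 215² = 12410 Pa.
Required CL = L/(qS) = 1.4224×10^5/(12410·67.6) = 0.1695.
CD = 0.0269 + 0.0574 × 0.1695² = 0.02855.
D = q·S·CD = 12410 × 67.6 × 0.02855 = 23950 N

D = 24000 N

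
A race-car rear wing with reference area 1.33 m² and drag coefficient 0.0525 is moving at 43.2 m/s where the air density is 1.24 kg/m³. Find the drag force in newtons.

D = 80.8 N

D = ½ρv²S·CD = ½ × 1.24 × 43.2² × 1.33 × 0.0525 = 80.8 N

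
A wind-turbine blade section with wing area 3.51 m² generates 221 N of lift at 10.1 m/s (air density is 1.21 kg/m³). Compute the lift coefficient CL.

From L = ½ρv²S·CL, rearranging gives CL = 2L/(ρv²S).
CL = 2 × 221 / (1.21 × 10.1² × 3.51) = 1.02

CL = 1.02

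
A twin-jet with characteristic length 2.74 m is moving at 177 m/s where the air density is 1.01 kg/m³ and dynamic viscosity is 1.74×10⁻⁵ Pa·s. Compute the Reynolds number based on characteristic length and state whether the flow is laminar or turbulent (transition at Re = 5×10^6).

Re = 2.82×10^7 (turbulent)

Re = ρ·v·c/μ = 1.01 × 177 × 2.74 / (1.74×10⁻⁵) = 2.82×10^7
Since 2.82×10^7 > 5×10^6, the flow is turbulent.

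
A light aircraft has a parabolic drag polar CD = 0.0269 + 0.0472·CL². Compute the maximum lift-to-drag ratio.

For CD = CD0 + K·CL², (L/D)max occurs at CL* = √(CD0/K) and equals 1/(2√(K·CD0)).
(L/D)max = 1/(2√(0.0472 × 0.0269)) = 1/(2 × 0.03563) = 14

(L/D)max = 14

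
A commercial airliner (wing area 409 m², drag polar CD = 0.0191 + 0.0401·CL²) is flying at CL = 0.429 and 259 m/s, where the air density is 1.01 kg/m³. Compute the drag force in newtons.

CD = 0.0191 + 0.0401 × 0.429² = 0.02648
D = ½ρv²S·CD = ½ × 1.01 × 259² × 409 × 0.02648 = 3.67×10^5 N

D = 3.67×10^5 N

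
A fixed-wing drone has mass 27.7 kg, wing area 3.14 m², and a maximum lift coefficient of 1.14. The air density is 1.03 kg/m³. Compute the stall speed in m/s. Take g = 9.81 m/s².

V_stall = 12.1 m/s

Weight W = mg = 27.7 × 9.81 = 271.7 N.
From L = ½ρV²S·CL,max = W: V_stall = √(2W/(ρSCL,max)) = √(2·271.7/(1.03·3.14·1.14))
V_stall = √147.4 = 12.1 m/s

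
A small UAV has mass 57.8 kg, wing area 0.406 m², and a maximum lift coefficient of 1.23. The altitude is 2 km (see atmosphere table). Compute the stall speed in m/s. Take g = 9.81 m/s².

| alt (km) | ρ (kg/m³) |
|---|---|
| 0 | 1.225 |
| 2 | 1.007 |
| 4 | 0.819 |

V_stall = 47.5 m/s

At 2 km, from the table: ρ = 1.007 kg/m³.
At stall, lift equals weight: L = W = m·g = 57.8 × 9.81 = 567 N.
From L = ½ρV²S·CL,max = W: V_stall = √(2W/(ρSCL,max)) = √(2·567/(1.007·0.406·1.23))
V_stall = √2255 = 47.5 m/s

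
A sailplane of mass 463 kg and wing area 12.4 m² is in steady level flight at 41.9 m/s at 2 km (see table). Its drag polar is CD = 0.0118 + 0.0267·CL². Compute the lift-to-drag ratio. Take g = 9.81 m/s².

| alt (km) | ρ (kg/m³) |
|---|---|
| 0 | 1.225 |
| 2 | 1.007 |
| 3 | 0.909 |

L/D = 25.3

At 2 km, from the table: ρ = 1.007 kg/m³.
In steady level flight, lift balances weight: W = mg = 463 × 9.81 = 4542 N.
Dynamic pressure q = 0.5 × 1.007 × 41.9² = 883.9 Pa.
CL = W/(q·S) = 4542 / (883.9 × 12.4) = 0.4144.
CD = 0.0118 + 0.0267 × 0.4144² = 0.01638.
L/D = CL/CD = 0.4144 / 0.01638 = 25.3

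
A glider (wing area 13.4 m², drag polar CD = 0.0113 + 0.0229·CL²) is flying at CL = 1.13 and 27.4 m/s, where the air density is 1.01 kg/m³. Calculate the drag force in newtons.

D = 206 N

CD = 0.0113 + 0.0229 × 1.13² = 0.04054
D = ½ρv²S·CD = ½ × 1.01 × 27.4² × 13.4 × 0.04054 = 206 N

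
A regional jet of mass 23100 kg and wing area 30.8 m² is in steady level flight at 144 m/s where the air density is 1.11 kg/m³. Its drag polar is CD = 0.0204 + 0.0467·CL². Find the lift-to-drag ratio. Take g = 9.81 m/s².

Weight W = mg = 23100 × 9.81 = 2.2661×10^5 N; in level flight L = W.
Dynamic pressure q = 0.5 × 1.11 × 144² = 11510 Pa.
CL = 2W/(ρv²S) = 2×2.2661×10^5/(1.11×144²×30.8) = 0.6393.
CD = 0.0204 + 0.0467 × 0.6393² = 0.03949.
L/D = CL/CD = 0.6393 / 0.03949 = 16.2

L/D = 16.2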